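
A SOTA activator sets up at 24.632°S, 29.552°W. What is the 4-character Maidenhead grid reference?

Offset from 180°W / 90°S: lon 150.45°, lat 65.37°.
Field: 150.45/20 → 7 → H, 65.37/10 → 6 → G; chars HG.
Square: 10.45/2 → 5, 5.37/1 → 5; chars 55.

HG55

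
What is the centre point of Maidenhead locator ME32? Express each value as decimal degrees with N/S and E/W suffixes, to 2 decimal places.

Field M=12, E=4: +12·20° lon, +4·10° lat → SW at lon 60°, lat -50°.
Square 3, 2: +3·2° lon, +2·1° lat → SW at lon 66°, lat -48°.
Cell spans 2° lon × 1° lat. Centre is SW corner plus half of each.
latitude 47.50° S, longitude 67.00° E.

47.50° S, 67.00° E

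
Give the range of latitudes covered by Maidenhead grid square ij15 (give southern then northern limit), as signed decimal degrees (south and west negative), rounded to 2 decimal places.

Field I=8, J=9: +8·20° lon, +9·10° lat → SW at lon -20°, lat 0°.
Square 1, 5: +1·2° lon, +5·1° lat → SW at lon -18°, lat 5°.
Cell spans 2° lon × 1° lat.
south 5.00, north 6.00.

5.00, 6.00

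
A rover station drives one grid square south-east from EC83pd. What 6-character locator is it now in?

EC83qc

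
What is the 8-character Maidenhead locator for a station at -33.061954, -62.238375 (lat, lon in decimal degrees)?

FF86vw15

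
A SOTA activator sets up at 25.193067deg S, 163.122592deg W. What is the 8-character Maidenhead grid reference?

Add 180° to longitude and 90° to latitude: 16.87741, 64.80693.
Field: lon ⌊16.87741/20⌋ = 0 → A; lat ⌊64.80693/10⌋ = 6 → G.
Square: lon ⌊16.87741/2⌋ = 8; lat ⌊4.80693/1⌋ = 4.
Subsquare: lon ⌊0.87741/0.0833333⌋ = 10 → k; lat ⌊0.80693/0.0416667⌋ = 19 → t.
Extended square: lon ⌊0.04407/0.00833333⌋ = 5; lat ⌊0.01527/0.00416667⌋ = 3.

AG84kt53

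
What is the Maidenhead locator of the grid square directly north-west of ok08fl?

OK08em

Longitude subsquare f = 5; −1 → 4 = e.
Latitude subsquare l = 11; +1 → 12 = m.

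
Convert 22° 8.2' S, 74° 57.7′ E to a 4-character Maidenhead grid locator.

MG77

Shift to the Maidenhead origin (180°W, 90°S): lon 254.96, lat 67.86.
Field (20°×10°, letters A–R): 254.96/20 → 12 → M, 67.86/10 → 6 → G; chars MG.
Square (2°×1°, digits 0–9): 14.96/2 → 7, 7.86/1 → 7; chars 77.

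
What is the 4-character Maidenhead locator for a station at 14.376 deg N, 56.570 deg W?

GK14

Shift to the Maidenhead origin (180°W, 90°S): lon 123.43, lat 104.38.
Field: 123.43/20 → 6 → G, 104.38/10 → 10 → K; chars GK.
Square: 3.43/2 → 1, 4.38/1 → 4; chars 14.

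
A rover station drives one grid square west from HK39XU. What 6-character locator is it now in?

HK39wu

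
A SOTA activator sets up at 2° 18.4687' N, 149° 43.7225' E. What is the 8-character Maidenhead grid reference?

Offset from 180°W / 90°S: lon 329.72871°, lat 92.30781°.
Field (20°×10°, letters A–R): 329.72871/20 → 16 → Q, 92.30781/10 → 9 → J; chars QJ.
Square (2°×1°, digits 0–9): 9.72871/2 → 4, 2.30781/1 → 2; chars 42.
Subsquare (5′×2.5′, letters a–x): 1.72871/0.0833333 → 20 → u, 0.30781/0.0416667 → 7 → h; chars uh.
Extended square (30″×15″, digits 0–9): 0.06204/0.00833333 → 7, 0.01614/0.00416667 → 3; chars 73.

QJ42uh73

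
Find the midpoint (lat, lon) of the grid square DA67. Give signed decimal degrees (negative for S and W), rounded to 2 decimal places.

-82.50, -107.00

Field D=3, A=0: +3·20° lon, +0·10° lat → SW at lon -120°, lat -90°.
Square 6, 7: +6·2° lon, +7·1° lat → SW at lon -108°, lat -83°.
Cell spans 2° lon × 1° lat. Centre is SW corner plus half of each.
latitude -82.50, longitude -107.00.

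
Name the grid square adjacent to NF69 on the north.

Latitude square 9; +1 → 10, wraps to 0, carry into field.
Latitude field F = 5; +1 → 6 = G.
The longitude characters are unchanged.

NG60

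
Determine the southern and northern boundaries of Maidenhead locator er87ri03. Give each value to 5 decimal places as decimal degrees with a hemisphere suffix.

87.34583° N, 87.35000° N

Field E=4, R=17: +4·20° lon, +17·10° lat → SW at lon -100°, lat 80°.
Square 8, 7: +8·2° lon, +7·1° lat → SW at lon -84°, lat 87°.
Subsquare r=17, i=8: +17·0.0833333° lon, +8·0.0416667° lat → SW at lon -82.5833°, lat 87.3333°.
Extended square 0, 3: +0·0.00833333° lon, +3·0.00416667° lat → SW at lon -82.5833°, lat 87.3458°.
Cell spans 0.00833333° lon × 0.00416667° lat.
south 87.34583° N, north 87.35000° N.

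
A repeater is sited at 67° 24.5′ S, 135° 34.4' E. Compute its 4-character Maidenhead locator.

Add 180° to longitude and 90° to latitude: 315.57, 22.59.
Field: lon ⌊315.57/20⌋ = 15 → P; lat ⌊22.59/10⌋ = 2 → C.
Square: lon ⌊15.57/2⌋ = 7; lat ⌊2.59/1⌋ = 2.

PC72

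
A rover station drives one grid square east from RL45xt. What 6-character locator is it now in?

Longitude subsquare x = 23; +1 → 24, wraps to 0 = a, carry into square.
Longitude square 4; +1 → 5.
The latitude characters are unchanged.

RL55at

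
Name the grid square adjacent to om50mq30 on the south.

Latitude extended square 0; −1 → -1, wraps to 9, carry into subsquare.
Latitude subsquare q = 16; −1 → 15 = p.
The longitude characters are unchanged.

OM50mp39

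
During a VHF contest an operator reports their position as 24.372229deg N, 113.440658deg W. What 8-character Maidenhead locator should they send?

Shift to the Maidenhead origin (180°W, 90°S): lon 66.55934, lat 114.37223.
Field: lon ⌊66.55934/20⌋ = 3 → D; lat ⌊114.37223/10⌋ = 11 → L.
Square: lon ⌊6.55934/2⌋ = 3; lat ⌊4.37223/1⌋ = 4.
Subsquare: lon ⌊0.55934/0.0833333⌋ = 6 → g; lat ⌊0.37223/0.0416667⌋ = 8 → i.
Extended square: lon ⌊0.05934/0.00833333⌋ = 7; lat ⌊0.03890/0.00416667⌋ = 9.

DL34gi79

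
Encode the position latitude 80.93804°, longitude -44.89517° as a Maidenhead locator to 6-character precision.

Offset from 180°W / 90°S: lon 135.1048°, lat 170.9380°.
Field: lon ⌊135.1048/20⌋ = 6 → G; lat ⌊170.9380/10⌋ = 17 → R.
Square: lon ⌊15.1048/2⌋ = 7; lat ⌊0.9380/1⌋ = 0.
Subsquare: lon ⌊1.1048/0.0833333⌋ = 13 → n; lat ⌊0.9380/0.0416667⌋ = 22 → w.

GR70nw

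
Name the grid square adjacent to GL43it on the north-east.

Longitude subsquare i = 8; +1 → 9 = j.
Latitude subsquare t = 19; +1 → 20 = u.

GL43ju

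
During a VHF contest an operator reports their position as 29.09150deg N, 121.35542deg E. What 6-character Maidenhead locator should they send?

Offset from 180°W / 90°S: lon 301.3554°, lat 119.0915°.
Field: 301.3554/20 → 15 → P, 119.0915/10 → 11 → L; chars PL.
Square: 1.3554/2 → 0, 9.0915/1 → 9; chars 09.
Subsquare: 1.3554/0.0833333 → 16 → q, 0.0915/0.0416667 → 2 → c; chars qc.

PL09qc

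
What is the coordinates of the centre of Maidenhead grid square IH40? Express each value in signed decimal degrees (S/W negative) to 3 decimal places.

Field I=8, H=7: +8·20° lon, +7·10° lat → SW at lon -20°, lat -20°.
Square 4, 0: +4·2° lon, +0·1° lat → SW at lon -12°, lat -20°.
Cell spans 2° lon × 1° lat. Centre is SW corner plus half of each.
latitude -19.500, longitude -11.000.

-19.500, -11.000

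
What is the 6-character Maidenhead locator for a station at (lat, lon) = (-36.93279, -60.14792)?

Shift to the Maidenhead origin (180°W, 90°S): lon 119.8521, lat 53.0672.
Field (20°×10°, letters A–R): lon ⌊119.8521/20⌋ = 5 → F; lat ⌊53.0672/10⌋ = 5 → F.
Square (2°×1°, digits 0–9): lon ⌊19.8521/2⌋ = 9; lat ⌊3.0672/1⌋ = 3.
Subsquare (5′×2.5′, letters a–x): lon ⌊1.8521/0.0833333⌋ = 22 → w; lat ⌊0.0672/0.0416667⌋ = 1 → b.

FF93wb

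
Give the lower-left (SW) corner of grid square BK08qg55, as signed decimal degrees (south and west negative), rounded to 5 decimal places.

18.27083, -158.62500

Field B=1, K=10: +1·20° lon, +10·10° lat → SW at lon -160°, lat 10°.
Square 0, 8: +0·2° lon, +8·1° lat → SW at lon -160°, lat 18°.
Subsquare q=16, g=6: +16·0.0833333° lon, +6·0.0416667° lat → SW at lon -158.667°, lat 18.25°.
Extended square 5, 5: +5·0.00833333° lon, +5·0.00416667° lat → SW at lon -158.625°, lat 18.2708°.
latitude 18.27083, longitude -158.62500.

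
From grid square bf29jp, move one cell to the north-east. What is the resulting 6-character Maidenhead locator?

Longitude subsquare j = 9; +1 → 10 = k.
Latitude subsquare p = 15; +1 → 16 = q.

BF29kq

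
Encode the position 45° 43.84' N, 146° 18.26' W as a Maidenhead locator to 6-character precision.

BN65ur

Offset from 180°W / 90°S: lon 33.6957°, lat 135.7307°.
Field: lon ⌊33.6957/20⌋ = 1 → B; lat ⌊135.7307/10⌋ = 13 → N.
Square: lon ⌊13.6957/2⌋ = 6; lat ⌊5.7307/1⌋ = 5.
Subsquare: lon ⌊1.6957/0.0833333⌋ = 20 → u; lat ⌊0.7307/0.0416667⌋ = 17 → r.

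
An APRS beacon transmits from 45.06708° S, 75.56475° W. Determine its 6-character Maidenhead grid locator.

Shift to the Maidenhead origin (180°W, 90°S): lon 104.4352, lat 44.9329.
Field: 104.4352/20 → 5 → F, 44.9329/10 → 4 → E; chars FE.
Square: 4.4352/2 → 2, 4.9329/1 → 4; chars 24.
Subsquare: 0.4352/0.0833333 → 5 → f, 0.9329/0.0416667 → 22 → w; chars fw.

FE24fw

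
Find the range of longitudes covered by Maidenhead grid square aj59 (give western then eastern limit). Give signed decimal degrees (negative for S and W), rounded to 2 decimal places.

-170.00, -168.00

Field A=0, J=9: +0·20° lon, +9·10° lat → SW at lon -180°, lat 0°.
Square 5, 9: +5·2° lon, +9·1° lat → SW at lon -170°, lat 9°.
Cell spans 2° lon × 1° lat.
west -170.00, east -168.00.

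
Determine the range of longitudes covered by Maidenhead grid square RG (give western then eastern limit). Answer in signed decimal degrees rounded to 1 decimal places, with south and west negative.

Field R=17, G=6: +17·20° lon, +6·10° lat → SW at lon 160°, lat -30°.
Cell spans 20° lon × 10° lat.
west 160.0, east 180.0.

160.0, 180.0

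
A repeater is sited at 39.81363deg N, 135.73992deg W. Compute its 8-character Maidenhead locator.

CM29dt15

Offset from 180°W / 90°S: lon 44.26008°, lat 129.81363°.
Field: lon ⌊44.26008/20⌋ = 2 → C; lat ⌊129.81363/10⌋ = 12 → M.
Square: lon ⌊4.26008/2⌋ = 2; lat ⌊9.81363/1⌋ = 9.
Subsquare: lon ⌊0.26008/0.0833333⌋ = 3 → d; lat ⌊0.81363/0.0416667⌋ = 19 → t.
Extended square: lon ⌊0.01008/0.00833333⌋ = 1; lat ⌊0.02196/0.00416667⌋ = 5.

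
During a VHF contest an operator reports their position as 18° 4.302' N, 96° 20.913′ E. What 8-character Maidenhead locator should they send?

Add 180° to longitude and 90° to latitude: 276.34855, 108.07170.
Field: lon ⌊276.34855/20⌋ = 13 → N; lat ⌊108.07170/10⌋ = 10 → K.
Square: lon ⌊16.34855/2⌋ = 8; lat ⌊8.07170/1⌋ = 8.
Subsquare: lon ⌊0.34855/0.0833333⌋ = 4 → e; lat ⌊0.07170/0.0416667⌋ = 1 → b.
Extended square: lon ⌊0.01522/0.00833333⌋ = 1; lat ⌊0.03003/0.00416667⌋ = 7.

NK88eb17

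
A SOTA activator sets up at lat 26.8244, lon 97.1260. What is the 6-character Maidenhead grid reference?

NL86nt

Shift to the Maidenhead origin (180°W, 90°S): lon 277.1260, lat 116.8244.
Field: 277.1260/20 → 13 → N, 116.8244/10 → 11 → L; chars NL.
Square: 17.1260/2 → 8, 6.8244/1 → 6; chars 86.
Subsquare: 1.1260/0.0833333 → 13 → n, 0.8244/0.0416667 → 19 → t; chars nt.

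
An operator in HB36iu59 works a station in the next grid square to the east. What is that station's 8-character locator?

HB36iu69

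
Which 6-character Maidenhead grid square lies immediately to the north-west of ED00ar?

Longitude subsquare a = 0; −1 → -1, wraps to 23 = x, carry into square.
Longitude square 0; −1 → -1, wraps to 9, carry into field.
Longitude field E = 4; −1 → 3 = D.
Latitude subsquare r = 17; +1 → 18 = s.

DD90xs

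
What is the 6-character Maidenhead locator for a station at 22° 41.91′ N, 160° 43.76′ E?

RL02iq

Offset from 180°W / 90°S: lon 340.7293°, lat 112.6985°.
Field: 340.7293/20 → 17 → R, 112.6985/10 → 11 → L; chars RL.
Square: 0.7293/2 → 0, 2.6985/1 → 2; chars 02.
Subsquare: 0.7293/0.0833333 → 8 → i, 0.6985/0.0416667 → 16 → q; chars iq.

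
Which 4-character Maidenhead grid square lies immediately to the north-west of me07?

Longitude square 0; −1 → -1, wraps to 9, carry into field.
Longitude field M = 12; −1 → 11 = L.
Latitude square 7; +1 → 8.

LE98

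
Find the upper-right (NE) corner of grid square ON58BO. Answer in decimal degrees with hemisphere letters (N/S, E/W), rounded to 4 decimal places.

Field O=14, N=13: +14·20° lon, +13·10° lat → SW at lon 100°, lat 40°.
Square 5, 8: +5·2° lon, +8·1° lat → SW at lon 110°, lat 48°.
Subsquare b=1, o=14: +1·0.0833333° lon, +14·0.0416667° lat → SW at lon 110.083°, lat 48.5833°.
Cell spans 0.0833333° lon × 0.0416667° lat. NE corner is SW corner plus one full cell.
latitude 48.6250° N, longitude 110.1667° E.

48.6250° N, 110.1667° E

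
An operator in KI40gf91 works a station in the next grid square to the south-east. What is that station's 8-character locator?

KI40hf00

Longitude extended square 9; +1 → 10, wraps to 0, carry into subsquare.
Longitude subsquare g = 6; +1 → 7 = h.
Latitude extended square 1; −1 → 0.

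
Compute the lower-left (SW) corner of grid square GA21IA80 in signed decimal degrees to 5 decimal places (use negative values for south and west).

Field G=6, A=0: +6·20° lon, +0·10° lat → SW at lon -60°, lat -90°.
Square 2, 1: +2·2° lon, +1·1° lat → SW at lon -56°, lat -89°.
Subsquare i=8, a=0: +8·0.0833333° lon, +0·0.0416667° lat → SW at lon -55.3333°, lat -89°.
Extended square 8, 0: +8·0.00833333° lon, +0·0.00416667° lat → SW at lon -55.2667°, lat -89°.
latitude -89.00000, longitude -55.26667.

-89.00000, -55.26667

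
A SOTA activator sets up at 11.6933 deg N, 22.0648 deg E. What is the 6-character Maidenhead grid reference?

Shift to the Maidenhead origin (180°W, 90°S): lon 202.0648, lat 101.6933.
Field (20°×10°, letters A–R): 202.0648/20 → 10 → K, 101.6933/10 → 10 → K; chars KK.
Square (2°×1°, digits 0–9): 2.0648/2 → 1, 1.6933/1 → 1; chars 11.
Subsquare (5′×2.5′, letters a–x): 0.0648/0.0833333 → 0 → a, 0.6933/0.0416667 → 16 → q; chars aq.

KK11aq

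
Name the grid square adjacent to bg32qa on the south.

BG31qx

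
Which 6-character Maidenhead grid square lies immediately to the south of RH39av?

RH39au

Latitude subsquare v = 21; −1 → 20 = u.
The longitude characters are unchanged.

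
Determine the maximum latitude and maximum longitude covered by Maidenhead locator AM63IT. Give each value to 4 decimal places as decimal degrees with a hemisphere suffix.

Field A=0, M=12: +0·20° lon, +12·10° lat → SW at lon -180°, lat 30°.
Square 6, 3: +6·2° lon, +3·1° lat → SW at lon -168°, lat 33°.
Subsquare i=8, t=19: +8·0.0833333° lon, +19·0.0416667° lat → SW at lon -167.333°, lat 33.7917°.
Cell spans 0.0833333° lon × 0.0416667° lat. NE corner is SW corner plus one full cell.
latitude 33.8333° N, longitude 167.2500° W.

33.8333° N, 167.2500° W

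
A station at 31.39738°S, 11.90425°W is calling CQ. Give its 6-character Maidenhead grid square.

IF48bo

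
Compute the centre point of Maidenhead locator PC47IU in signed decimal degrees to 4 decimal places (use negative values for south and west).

Field P=15, C=2: +15·20° lon, +2·10° lat → SW at lon 120°, lat -70°.
Square 4, 7: +4·2° lon, +7·1° lat → SW at lon 128°, lat -63°.
Subsquare i=8, u=20: +8·0.0833333° lon, +20·0.0416667° lat → SW at lon 128.667°, lat -62.1667°.
Cell spans 0.0833333° lon × 0.0416667° lat. Centre is SW corner plus half of each.
latitude -62.1458, longitude 128.7083.

-62.1458, 128.7083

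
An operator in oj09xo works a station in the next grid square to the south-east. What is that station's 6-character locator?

Longitude subsquare x = 23; +1 → 24, wraps to 0 = a, carry into square.
Longitude square 0; +1 → 1.
Latitude subsquare o = 14; −1 → 13 = n.

OJ19an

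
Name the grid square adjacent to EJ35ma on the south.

EJ34mx

Latitude subsquare a = 0; −1 → -1, wraps to 23 = x, carry into square.
Latitude square 5; −1 → 4.
The longitude characters are unchanged.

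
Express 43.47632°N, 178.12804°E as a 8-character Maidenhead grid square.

RN93bl54

Shift to the Maidenhead origin (180°W, 90°S): lon 358.12804, lat 133.47632.
Field: 358.12804/20 → 17 → R, 133.47632/10 → 13 → N; chars RN.
Square: 18.12804/2 → 9, 3.47632/1 → 3; chars 93.
Subsquare: 0.12804/0.0833333 → 1 → b, 0.47632/0.0416667 → 11 → l; chars bl.
Extended square: 0.04471/0.00833333 → 5, 0.01799/0.00416667 → 4; chars 54.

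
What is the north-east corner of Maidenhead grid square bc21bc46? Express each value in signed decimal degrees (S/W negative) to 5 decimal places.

-68.88750, -155.87500

Field B=1, C=2: +1·20° lon, +2·10° lat → SW at lon -160°, lat -70°.
Square 2, 1: +2·2° lon, +1·1° lat → SW at lon -156°, lat -69°.
Subsquare b=1, c=2: +1·0.0833333° lon, +2·0.0416667° lat → SW at lon -155.917°, lat -68.9167°.
Extended square 4, 6: +4·0.00833333° lon, +6·0.00416667° lat → SW at lon -155.883°, lat -68.8917°.
Cell spans 0.00833333° lon × 0.00416667° lat. NE corner is SW corner plus one full cell.
latitude -68.88750, longitude -155.87500.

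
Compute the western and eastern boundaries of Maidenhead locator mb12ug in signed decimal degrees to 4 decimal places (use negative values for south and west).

63.6667, 63.7500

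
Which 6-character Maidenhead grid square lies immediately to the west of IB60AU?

IB50xu

Longitude subsquare a = 0; −1 → -1, wraps to 23 = x, carry into square.
Longitude square 6; −1 → 5.
The latitude characters are unchanged.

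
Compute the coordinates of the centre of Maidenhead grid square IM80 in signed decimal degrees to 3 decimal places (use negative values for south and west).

Field I=8, M=12: +8·20° lon, +12·10° lat → SW at lon -20°, lat 30°.
Square 8, 0: +8·2° lon, +0·1° lat → SW at lon -4°, lat 30°.
Cell spans 2° lon × 1° lat. Centre is SW corner plus half of each.
latitude 30.500, longitude -3.000.

30.500, -3.000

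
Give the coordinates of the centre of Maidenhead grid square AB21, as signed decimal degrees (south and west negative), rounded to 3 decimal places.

-78.500, -175.000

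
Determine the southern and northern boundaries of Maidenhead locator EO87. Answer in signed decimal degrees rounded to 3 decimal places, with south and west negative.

57.000, 58.000

Field E=4, O=14: +4·20° lon, +14·10° lat → SW at lon -100°, lat 50°.
Square 8, 7: +8·2° lon, +7·1° lat → SW at lon -84°, lat 57°.
Cell spans 2° lon × 1° lat.
south 57.000, north 58.000.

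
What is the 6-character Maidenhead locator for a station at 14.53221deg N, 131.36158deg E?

Offset from 180°W / 90°S: lon 311.3616°, lat 104.5322°.
Field: lon ⌊311.3616/20⌋ = 15 → P; lat ⌊104.5322/10⌋ = 10 → K.
Square: lon ⌊11.3616/2⌋ = 5; lat ⌊4.5322/1⌋ = 4.
Subsquare: lon ⌊1.3616/0.0833333⌋ = 16 → q; lat ⌊0.5322/0.0416667⌋ = 12 → m.

PK54qm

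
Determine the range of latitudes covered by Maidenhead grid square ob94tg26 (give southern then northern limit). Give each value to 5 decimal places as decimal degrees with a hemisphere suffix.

Field O=14, B=1: +14·20° lon, +1·10° lat → SW at lon 100°, lat -80°.
Square 9, 4: +9·2° lon, +4·1° lat → SW at lon 118°, lat -76°.
Subsquare t=19, g=6: +19·0.0833333° lon, +6·0.0416667° lat → SW at lon 119.583°, lat -75.75°.
Extended square 2, 6: +2·0.00833333° lon, +6·0.00416667° lat → SW at lon 119.6°, lat -75.725°.
Cell spans 0.00833333° lon × 0.00416667° lat.
south 75.72500° S, north 75.72083° S.

75.72500° S, 75.72083° S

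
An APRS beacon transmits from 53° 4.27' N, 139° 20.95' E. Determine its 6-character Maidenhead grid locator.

Offset from 180°W / 90°S: lon 319.3492°, lat 143.0712°.
Field: 319.3492/20 → 15 → P, 143.0712/10 → 14 → O; chars PO.
Square: 19.3492/2 → 9, 3.0712/1 → 3; chars 93.
Subsquare: 1.3492/0.0833333 → 16 → q, 0.0712/0.0416667 → 1 → b; chars qb.

PO93qb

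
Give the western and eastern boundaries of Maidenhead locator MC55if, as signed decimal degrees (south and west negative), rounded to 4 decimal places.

70.6667, 70.7500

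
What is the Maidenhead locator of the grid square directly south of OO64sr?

Latitude subsquare r = 17; −1 → 16 = q.
The longitude characters are unchanged.

OO64sq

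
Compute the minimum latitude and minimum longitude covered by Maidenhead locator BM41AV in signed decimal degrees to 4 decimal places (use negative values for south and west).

31.8750, -152.0000

Field B=1, M=12: +1·20° lon, +12·10° lat → SW at lon -160°, lat 30°.
Square 4, 1: +4·2° lon, +1·1° lat → SW at lon -152°, lat 31°.
Subsquare a=0, v=21: +0·0.0833333° lon, +21·0.0416667° lat → SW at lon -152°, lat 31.875°.
latitude 31.8750, longitude -152.0000.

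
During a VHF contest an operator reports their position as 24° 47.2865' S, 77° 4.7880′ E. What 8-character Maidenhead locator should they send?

Shift to the Maidenhead origin (180°W, 90°S): lon 257.07980, lat 65.21189.
Field: lon ⌊257.07980/20⌋ = 12 → M; lat ⌊65.21189/10⌋ = 6 → G.
Square: lon ⌊17.07980/2⌋ = 8; lat ⌊5.21189/1⌋ = 5.
Subsquare: lon ⌊1.07980/0.0833333⌋ = 12 → m; lat ⌊0.21189/0.0416667⌋ = 5 → f.
Extended square: lon ⌊0.07980/0.00833333⌋ = 9; lat ⌊0.00356/0.00416667⌋ = 0.

MG85mf90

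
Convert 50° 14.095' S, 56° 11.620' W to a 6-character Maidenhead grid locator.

GD19vs

Shift to the Maidenhead origin (180°W, 90°S): lon 123.8063, lat 39.7651.
Field: 123.8063/20 → 6 → G, 39.7651/10 → 3 → D; chars GD.
Square: 3.8063/2 → 1, 9.7651/1 → 9; chars 19.
Subsquare: 1.8063/0.0833333 → 21 → v, 0.7651/0.0416667 → 18 → s; chars vs.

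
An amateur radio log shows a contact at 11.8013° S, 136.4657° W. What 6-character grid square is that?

CH18se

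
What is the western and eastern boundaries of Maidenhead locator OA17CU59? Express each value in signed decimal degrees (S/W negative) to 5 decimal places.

102.20833, 102.21667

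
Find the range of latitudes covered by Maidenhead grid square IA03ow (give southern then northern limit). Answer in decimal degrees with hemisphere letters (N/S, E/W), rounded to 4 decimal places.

Field I=8, A=0: +8·20° lon, +0·10° lat → SW at lon -20°, lat -90°.
Square 0, 3: +0·2° lon, +3·1° lat → SW at lon -20°, lat -87°.
Subsquare o=14, w=22: +14·0.0833333° lon, +22·0.0416667° lat → SW at lon -18.8333°, lat -86.0833°.
Cell spans 0.0833333° lon × 0.0416667° lat.
south 86.0833° S, north 86.0417° S.

86.0833° S, 86.0417° S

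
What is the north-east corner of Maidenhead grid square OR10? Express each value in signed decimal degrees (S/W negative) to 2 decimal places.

81.00, 104.00

Field O=14, R=17: +14·20° lon, +17·10° lat → SW at lon 100°, lat 80°.
Square 1, 0: +1·2° lon, +0·1° lat → SW at lon 102°, lat 80°.
Cell spans 2° lon × 1° lat. NE corner is SW corner plus one full cell.
latitude 81.00, longitude 104.00.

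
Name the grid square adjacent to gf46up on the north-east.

Longitude subsquare u = 20; +1 → 21 = v.
Latitude subsquare p = 15; +1 → 16 = q.

GF46vq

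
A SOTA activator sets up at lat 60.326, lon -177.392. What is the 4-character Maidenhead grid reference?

AP10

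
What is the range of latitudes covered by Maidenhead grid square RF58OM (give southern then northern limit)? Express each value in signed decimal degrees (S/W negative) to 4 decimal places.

-31.5000, -31.4583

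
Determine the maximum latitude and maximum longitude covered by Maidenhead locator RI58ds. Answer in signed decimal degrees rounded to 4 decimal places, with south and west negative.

-1.2083, 170.3333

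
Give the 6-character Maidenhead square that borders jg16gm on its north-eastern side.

JG16hn

Longitude subsquare g = 6; +1 → 7 = h.
Latitude subsquare m = 12; +1 → 13 = n.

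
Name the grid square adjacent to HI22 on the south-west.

HI11

Longitude square 2; −1 → 1.
Latitude square 2; −1 → 1.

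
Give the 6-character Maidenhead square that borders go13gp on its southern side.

Latitude subsquare p = 15; −1 → 14 = o.
The longitude characters are unchanged.

GO13go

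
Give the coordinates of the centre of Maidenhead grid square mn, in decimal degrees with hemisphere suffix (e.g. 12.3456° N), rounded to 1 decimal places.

45.0° N, 70.0° E

Field M=12, N=13: +12·20° lon, +13·10° lat → SW at lon 60°, lat 40°.
Cell spans 20° lon × 10° lat. Centre is SW corner plus half of each.
latitude 45.0° N, longitude 70.0° E.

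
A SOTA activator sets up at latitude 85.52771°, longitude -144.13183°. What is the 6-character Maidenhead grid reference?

BR75wm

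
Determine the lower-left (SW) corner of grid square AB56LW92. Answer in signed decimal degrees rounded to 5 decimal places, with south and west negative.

-73.07500, -169.00833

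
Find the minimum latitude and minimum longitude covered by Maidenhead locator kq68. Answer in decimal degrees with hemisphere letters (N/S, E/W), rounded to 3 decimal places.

78.000° N, 32.000° E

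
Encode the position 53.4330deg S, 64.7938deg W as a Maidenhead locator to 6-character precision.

FD76on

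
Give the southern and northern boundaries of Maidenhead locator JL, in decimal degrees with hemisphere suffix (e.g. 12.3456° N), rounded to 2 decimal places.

20.00° N, 30.00° N

Field J=9, L=11: +9·20° lon, +11·10° lat → SW at lon 0°, lat 20°.
Cell spans 20° lon × 10° lat.
south 20.00° N, north 30.00° N.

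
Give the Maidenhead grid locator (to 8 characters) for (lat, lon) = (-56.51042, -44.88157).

GD73nl47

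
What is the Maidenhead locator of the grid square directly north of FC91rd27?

Latitude extended square 7; +1 → 8.
The longitude characters are unchanged.

FC91rd28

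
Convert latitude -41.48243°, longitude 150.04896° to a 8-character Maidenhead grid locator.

QE58am54

Add 180° to longitude and 90° to latitude: 330.04896, 48.51757.
Field: lon ⌊330.04896/20⌋ = 16 → Q; lat ⌊48.51757/10⌋ = 4 → E.
Square: lon ⌊10.04896/2⌋ = 5; lat ⌊8.51757/1⌋ = 8.
Subsquare: lon ⌊0.04896/0.0833333⌋ = 0 → a; lat ⌊0.51757/0.0416667⌋ = 12 → m.
Extended square: lon ⌊0.04896/0.00833333⌋ = 5; lat ⌊0.01757/0.00416667⌋ = 4.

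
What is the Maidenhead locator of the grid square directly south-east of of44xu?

OF54at

Longitude subsquare x = 23; +1 → 24, wraps to 0 = a, carry into square.
Longitude square 4; +1 → 5.
Latitude subsquare u = 20; −1 → 19 = t.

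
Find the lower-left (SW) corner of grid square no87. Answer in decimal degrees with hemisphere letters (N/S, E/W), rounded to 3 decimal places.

57.000° N, 96.000° E

Field N=13, O=14: +13·20° lon, +14·10° lat → SW at lon 80°, lat 50°.
Square 8, 7: +8·2° lon, +7·1° lat → SW at lon 96°, lat 57°.
latitude 57.000° N, longitude 96.000° E.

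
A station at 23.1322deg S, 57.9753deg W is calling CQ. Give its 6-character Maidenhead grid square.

GG16au

Offset from 180°W / 90°S: lon 122.0247°, lat 66.8678°.
Field: 122.0247/20 → 6 → G, 66.8678/10 → 6 → G; chars GG.
Square: 2.0247/2 → 1, 6.8678/1 → 6; chars 16.
Subsquare: 0.0247/0.0833333 → 0 → a, 0.8678/0.0416667 → 20 → u; chars au.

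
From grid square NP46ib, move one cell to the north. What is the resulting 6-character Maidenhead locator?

NP46ic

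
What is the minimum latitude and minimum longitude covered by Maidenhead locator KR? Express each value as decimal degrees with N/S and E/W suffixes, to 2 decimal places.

Field K=10, R=17: +10·20° lon, +17·10° lat → SW at lon 20°, lat 80°.
latitude 80.00° N, longitude 20.00° E.

80.00° N, 20.00° E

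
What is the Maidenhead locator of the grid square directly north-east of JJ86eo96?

JJ86fo07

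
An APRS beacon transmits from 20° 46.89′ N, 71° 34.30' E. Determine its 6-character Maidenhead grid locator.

ML50ss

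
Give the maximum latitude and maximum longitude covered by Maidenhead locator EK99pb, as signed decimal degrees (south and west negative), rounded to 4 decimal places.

19.0833, -80.6667

Field E=4, K=10: +4·20° lon, +10·10° lat → SW at lon -100°, lat 10°.
Square 9, 9: +9·2° lon, +9·1° lat → SW at lon -82°, lat 19°.
Subsquare p=15, b=1: +15·0.0833333° lon, +1·0.0416667° lat → SW at lon -80.75°, lat 19.0417°.
Cell spans 0.0833333° lon × 0.0416667° lat. NE corner is SW corner plus one full cell.
latitude 19.0833, longitude -80.6667.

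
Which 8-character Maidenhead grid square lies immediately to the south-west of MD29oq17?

MD29oq06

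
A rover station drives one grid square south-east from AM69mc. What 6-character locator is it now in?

AM69nb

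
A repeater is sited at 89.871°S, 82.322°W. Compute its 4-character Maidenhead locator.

EA80

Offset from 180°W / 90°S: lon 97.68°, lat 0.13°.
Field (20°×10°, letters A–R): 97.68/20 → 4 → E, 0.13/10 → 0 → A; chars EA.
Square (2°×1°, digits 0–9): 17.68/2 → 8, 0.13/1 → 0; chars 80.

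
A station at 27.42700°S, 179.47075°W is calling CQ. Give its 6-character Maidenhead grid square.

AG02gn

Shift to the Maidenhead origin (180°W, 90°S): lon 0.5292, lat 62.5730.
Field: 0.5292/20 → 0 → A, 62.5730/10 → 6 → G; chars AG.
Square: 0.5292/2 → 0, 2.5730/1 → 2; chars 02.
Subsquare: 0.5292/0.0833333 → 6 → g, 0.5730/0.0416667 → 13 → n; chars gn.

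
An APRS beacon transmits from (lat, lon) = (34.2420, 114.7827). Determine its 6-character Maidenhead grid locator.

OM74jf

Offset from 180°W / 90°S: lon 294.7827°, lat 124.2420°.
Field: lon ⌊294.7827/20⌋ = 14 → O; lat ⌊124.2420/10⌋ = 12 → M.
Square: lon ⌊14.7827/2⌋ = 7; lat ⌊4.2420/1⌋ = 4.
Subsquare: lon ⌊0.7827/0.0833333⌋ = 9 → j; lat ⌊0.2420/0.0416667⌋ = 5 → f.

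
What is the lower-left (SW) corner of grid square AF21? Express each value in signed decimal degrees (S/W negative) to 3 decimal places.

Field A=0, F=5: +0·20° lon, +5·10° lat → SW at lon -180°, lat -40°.
Square 2, 1: +2·2° lon, +1·1° lat → SW at lon -176°, lat -39°.
latitude -39.000, longitude -176.000.

-39.000, -176.000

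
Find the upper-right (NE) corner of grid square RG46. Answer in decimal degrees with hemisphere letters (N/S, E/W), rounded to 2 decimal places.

23.00° S, 170.00° E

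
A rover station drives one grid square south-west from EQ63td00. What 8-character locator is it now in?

EQ63sc99

Longitude extended square 0; −1 → -1, wraps to 9, carry into subsquare.
Longitude subsquare t = 19; −1 → 18 = s.
Latitude extended square 0; −1 → -1, wraps to 9, carry into subsquare.
Latitude subsquare d = 3; −1 → 2 = c.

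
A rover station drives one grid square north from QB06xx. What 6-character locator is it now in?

QB07xa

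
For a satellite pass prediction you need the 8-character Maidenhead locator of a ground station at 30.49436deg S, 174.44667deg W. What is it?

Shift to the Maidenhead origin (180°W, 90°S): lon 5.55333, lat 59.50564.
Field: 5.55333/20 → 0 → A, 59.50564/10 → 5 → F; chars AF.
Square: 5.55333/2 → 2, 9.50564/1 → 9; chars 29.
Subsquare: 1.55333/0.0833333 → 18 → s, 0.50564/0.0416667 → 12 → m; chars sm.
Extended square: 0.05333/0.00833333 → 6, 0.00564/0.00416667 → 1; chars 61.

AF29sm61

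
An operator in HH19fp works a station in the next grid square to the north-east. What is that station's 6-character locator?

HH19gq

Longitude subsquare f = 5; +1 → 6 = g.
Latitude subsquare p = 15; +1 → 16 = q.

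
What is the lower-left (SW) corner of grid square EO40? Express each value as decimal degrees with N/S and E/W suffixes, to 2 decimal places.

Field E=4, O=14: +4·20° lon, +14·10° lat → SW at lon -100°, lat 50°.
Square 4, 0: +4·2° lon, +0·1° lat → SW at lon -92°, lat 50°.
latitude 50.00° N, longitude 92.00° W.

50.00° N, 92.00° W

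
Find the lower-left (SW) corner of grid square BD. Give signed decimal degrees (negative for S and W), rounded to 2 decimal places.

Field B=1, D=3: +1·20° lon, +3·10° lat → SW at lon -160°, lat -60°.
latitude -60.00, longitude -160.00.

-60.00, -160.00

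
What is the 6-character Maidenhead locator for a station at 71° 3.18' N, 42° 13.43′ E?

LQ11cb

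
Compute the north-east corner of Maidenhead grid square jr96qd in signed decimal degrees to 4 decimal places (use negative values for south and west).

86.1667, 19.4167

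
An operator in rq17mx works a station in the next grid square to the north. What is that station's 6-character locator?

RQ18ma

Latitude subsquare x = 23; +1 → 24, wraps to 0 = a, carry into square.
Latitude square 7; +1 → 8.
The longitude characters are unchanged.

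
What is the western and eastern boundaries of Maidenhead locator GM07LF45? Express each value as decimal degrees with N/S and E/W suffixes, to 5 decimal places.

Field G=6, M=12: +6·20° lon, +12·10° lat → SW at lon -60°, lat 30°.
Square 0, 7: +0·2° lon, +7·1° lat → SW at lon -60°, lat 37°.
Subsquare l=11, f=5: +11·0.0833333° lon, +5·0.0416667° lat → SW at lon -59.0833°, lat 37.2083°.
Extended square 4, 5: +4·0.00833333° lon, +5·0.00416667° lat → SW at lon -59.05°, lat 37.2292°.
Cell spans 0.00833333° lon × 0.00416667° lat.
west 59.05000° W, east 59.04167° W.

59.05000° W, 59.04167° W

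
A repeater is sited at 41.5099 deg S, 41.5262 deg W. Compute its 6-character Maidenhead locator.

GE98fl

Shift to the Maidenhead origin (180°W, 90°S): lon 138.4738, lat 48.4901.
Field: lon ⌊138.4738/20⌋ = 6 → G; lat ⌊48.4901/10⌋ = 4 → E.
Square: lon ⌊18.4738/2⌋ = 9; lat ⌊8.4901/1⌋ = 8.
Subsquare: lon ⌊0.4738/0.0833333⌋ = 5 → f; lat ⌊0.4901/0.0416667⌋ = 11 → l.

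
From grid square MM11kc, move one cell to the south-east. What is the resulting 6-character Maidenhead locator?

MM11lb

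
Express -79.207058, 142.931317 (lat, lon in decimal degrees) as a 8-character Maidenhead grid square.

QB10lt10

Add 180° to longitude and 90° to latitude: 322.93132, 10.79294.
Field: lon ⌊322.93132/20⌋ = 16 → Q; lat ⌊10.79294/10⌋ = 1 → B.
Square: lon ⌊2.93132/2⌋ = 1; lat ⌊0.79294/1⌋ = 0.
Subsquare: lon ⌊0.93132/0.0833333⌋ = 11 → l; lat ⌊0.79294/0.0416667⌋ = 19 → t.
Extended square: lon ⌊0.01465/0.00833333⌋ = 1; lat ⌊0.00128/0.00416667⌋ = 0.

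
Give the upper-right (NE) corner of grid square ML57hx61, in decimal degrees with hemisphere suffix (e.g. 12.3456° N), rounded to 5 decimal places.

Field M=12, L=11: +12·20° lon, +11·10° lat → SW at lon 60°, lat 20°.
Square 5, 7: +5·2° lon, +7·1° lat → SW at lon 70°, lat 27°.
Subsquare h=7, x=23: +7·0.0833333° lon, +23·0.0416667° lat → SW at lon 70.5833°, lat 27.9583°.
Extended square 6, 1: +6·0.00833333° lon, +1·0.00416667° lat → SW at lon 70.6333°, lat 27.9625°.
Cell spans 0.00833333° lon × 0.00416667° lat. NE corner is SW corner plus one full cell.
latitude 27.96667° N, longitude 70.64167° E.

27.96667° N, 70.64167° E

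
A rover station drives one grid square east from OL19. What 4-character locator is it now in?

Longitude square 1; +1 → 2.
The latitude characters are unchanged.

OL29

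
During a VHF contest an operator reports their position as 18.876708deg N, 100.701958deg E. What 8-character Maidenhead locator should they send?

OK08iv40

Shift to the Maidenhead origin (180°W, 90°S): lon 280.70196, lat 108.87671.
Field: 280.70196/20 → 14 → O, 108.87671/10 → 10 → K; chars OK.
Square: 0.70196/2 → 0, 8.87671/1 → 8; chars 08.
Subsquare: 0.70196/0.0833333 → 8 → i, 0.87671/0.0416667 → 21 → v; chars iv.
Extended square: 0.03529/0.00833333 → 4, 0.00171/0.00416667 → 0; chars 40.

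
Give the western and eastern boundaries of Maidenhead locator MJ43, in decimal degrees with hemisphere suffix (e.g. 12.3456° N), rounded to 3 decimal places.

68.000° E, 70.000° E

Field M=12, J=9: +12·20° lon, +9·10° lat → SW at lon 60°, lat 0°.
Square 4, 3: +4·2° lon, +3·1° lat → SW at lon 68°, lat 3°.
Cell spans 2° lon × 1° lat.
west 68.000° E, east 70.000° E.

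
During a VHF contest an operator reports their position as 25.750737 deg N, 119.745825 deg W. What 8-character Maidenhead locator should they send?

DL05ds00

Offset from 180°W / 90°S: lon 60.25418°, lat 115.75074°.
Field: lon ⌊60.25418/20⌋ = 3 → D; lat ⌊115.75074/10⌋ = 11 → L.
Square: lon ⌊0.25418/2⌋ = 0; lat ⌊5.75074/1⌋ = 5.
Subsquare: lon ⌊0.25418/0.0833333⌋ = 3 → d; lat ⌊0.75074/0.0416667⌋ = 18 → s.
Extended square: lon ⌊0.00418/0.00833333⌋ = 0; lat ⌊0.00074/0.00416667⌋ = 0.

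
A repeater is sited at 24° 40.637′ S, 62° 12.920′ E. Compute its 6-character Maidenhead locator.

Offset from 180°W / 90°S: lon 242.2153°, lat 65.3227°.
Field: 242.2153/20 → 12 → M, 65.3227/10 → 6 → G; chars MG.
Square: 2.2153/2 → 1, 5.3227/1 → 5; chars 15.
Subsquare: 0.2153/0.0833333 → 2 → c, 0.3227/0.0416667 → 7 → h; chars ch.

MG15ch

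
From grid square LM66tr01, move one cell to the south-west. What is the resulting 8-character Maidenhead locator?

LM66sr90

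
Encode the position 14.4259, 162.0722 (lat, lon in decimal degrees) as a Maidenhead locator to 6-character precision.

Offset from 180°W / 90°S: lon 342.0722°, lat 104.4259°.
Field: lon ⌊342.0722/20⌋ = 17 → R; lat ⌊104.4259/10⌋ = 10 → K.
Square: lon ⌊2.0722/2⌋ = 1; lat ⌊4.4259/1⌋ = 4.
Subsquare: lon ⌊0.0722/0.0833333⌋ = 0 → a; lat ⌊0.4259/0.0416667⌋ = 10 → k.

RK14ak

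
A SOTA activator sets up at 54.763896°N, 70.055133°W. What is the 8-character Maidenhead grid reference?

Shift to the Maidenhead origin (180°W, 90°S): lon 109.94487, lat 144.76390.
Field: lon ⌊109.94487/20⌋ = 5 → F; lat ⌊144.76390/10⌋ = 14 → O.
Square: lon ⌊9.94487/2⌋ = 4; lat ⌊4.76390/1⌋ = 4.
Subsquare: lon ⌊1.94487/0.0833333⌋ = 23 → x; lat ⌊0.76390/0.0416667⌋ = 18 → s.
Extended square: lon ⌊0.02820/0.00833333⌋ = 3; lat ⌊0.01390/0.00416667⌋ = 3.

FO44xs33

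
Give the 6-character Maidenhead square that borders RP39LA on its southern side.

RP38lx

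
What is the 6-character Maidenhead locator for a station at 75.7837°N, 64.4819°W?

FQ75ss

Offset from 180°W / 90°S: lon 115.5181°, lat 165.7837°.
Field: lon ⌊115.5181/20⌋ = 5 → F; lat ⌊165.7837/10⌋ = 16 → Q.
Square: lon ⌊15.5181/2⌋ = 7; lat ⌊5.7837/1⌋ = 5.
Subsquare: lon ⌊1.5181/0.0833333⌋ = 18 → s; lat ⌊0.7837/0.0416667⌋ = 18 → s.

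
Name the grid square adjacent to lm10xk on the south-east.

Longitude subsquare x = 23; +1 → 24, wraps to 0 = a, carry into square.
Longitude square 1; +1 → 2.
Latitude subsquare k = 10; −1 → 9 = j.

LM20aj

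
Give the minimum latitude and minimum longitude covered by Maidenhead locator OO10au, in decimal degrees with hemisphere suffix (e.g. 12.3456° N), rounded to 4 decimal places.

Field O=14, O=14: +14·20° lon, +14·10° lat → SW at lon 100°, lat 50°.
Square 1, 0: +1·2° lon, +0·1° lat → SW at lon 102°, lat 50°.
Subsquare a=0, u=20: +0·0.0833333° lon, +20·0.0416667° lat → SW at lon 102°, lat 50.8333°.
latitude 50.8333° N, longitude 102.0000° E.

50.8333° N, 102.0000° E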